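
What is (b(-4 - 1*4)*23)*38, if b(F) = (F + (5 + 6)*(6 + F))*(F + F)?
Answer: 419520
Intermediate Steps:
b(F) = 2*F*(66 + 12*F) (b(F) = (F + 11*(6 + F))*(2*F) = (F + (66 + 11*F))*(2*F) = (66 + 12*F)*(2*F) = 2*F*(66 + 12*F))
(b(-4 - 1*4)*23)*38 = ((12*(-4 - 1*4)*(11 + 2*(-4 - 1*4)))*23)*38 = ((12*(-4 - 4)*(11 + 2*(-4 - 4)))*23)*38 = ((12*(-8)*(11 + 2*(-8)))*23)*38 = ((12*(-8)*(11 - 16))*23)*38 = ((12*(-8)*(-5))*23)*38 = (480*23)*38 = 11040*38 = 419520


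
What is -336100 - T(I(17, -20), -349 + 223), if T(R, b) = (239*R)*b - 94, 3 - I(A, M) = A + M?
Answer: -155322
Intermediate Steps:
I(A, M) = 3 - A - M (I(A, M) = 3 - (A + M) = 3 + (-A - M) = 3 - A - M)
T(R, b) = -94 + 239*R*b (T(R, b) = 239*R*b - 94 = -94 + 239*R*b)
-336100 - T(I(17, -20), -349 + 223) = -336100 - (-94 + 239*(3 - 1*17 - 1*(-20))*(-349 + 223)) = -336100 - (-94 + 239*(3 - 17 + 20)*(-126)) = -336100 - (-94 + 239*6*(-126)) = -336100 - (-94 - 180684) = -336100 - 1*(-180778) = -336100 + 180778 = -155322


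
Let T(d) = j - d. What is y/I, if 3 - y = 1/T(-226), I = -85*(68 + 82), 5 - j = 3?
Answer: -683/2907000 ≈ -0.00023495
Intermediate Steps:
j = 2 (j = 5 - 1*3 = 5 - 3 = 2)
T(d) = 2 - d
I = -12750 (I = -85*150 = -12750)
y = 683/228 (y = 3 - 1/(2 - 1*(-226)) = 3 - 1/(2 + 226) = 3 - 1/228 = 683/228 ≈ 2.9956)
y/I = (683/228)/(-12750) = (683/228)*(-1/12750) = -683/2907000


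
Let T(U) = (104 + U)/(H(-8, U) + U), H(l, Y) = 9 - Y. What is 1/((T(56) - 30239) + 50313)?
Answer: 9/180826 ≈ 4.9772e-5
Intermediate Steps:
T(U) = 104/9 + U/9 (T(U) = (104 + U)/((9 - U) + U) = (104 + U)/9 = (104 + U)*(⅑) = 104/9 + U/9)
1/((T(56) - 30239) + 50313) = 1/(((104/9 + (⅑)*56) - 30239) + 50313) = 1/(((104/9 + 56/9) - 30239) + 50313) = 1/((160/9 - 30239) + 50313) = 1/(-271991/9 + 50313) = 1/(180826/9) = 9/180826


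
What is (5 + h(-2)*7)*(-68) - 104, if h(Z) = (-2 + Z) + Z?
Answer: 2412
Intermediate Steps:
h(Z) = -2 + 2*Z
(5 + h(-2)*7)*(-68) - 104 = (5 + (-2 + 2*(-2))*7)*(-68) - 104 = (5 + (-2 - 4)*7)*(-68) - 104 = (5 - 6*7)*(-68) - 104 = (5 - 42)*(-68) - 104 = -37*(-68) - 104 = 2516 - 104 = 2412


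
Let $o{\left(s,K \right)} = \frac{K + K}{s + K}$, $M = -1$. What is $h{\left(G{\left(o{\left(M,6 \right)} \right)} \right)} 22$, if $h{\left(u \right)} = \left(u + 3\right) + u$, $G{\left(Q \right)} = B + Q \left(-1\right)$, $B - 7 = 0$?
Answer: $\frac{1342}{5} \approx 268.4$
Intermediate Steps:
$B = 7$ ($B = 7 + 0 = 7$)
$o{\left(s,K \right)} = \frac{2 K}{K + s}$
$G{\left(Q \right)} = 7 - Q$ ($G{\left(Q \right)} = 7 + Q \left(-1\right) = 7 - Q$)
$h{\left(u \right)} = 3 + 2 u$ ($h{\left(u \right)} = \left(3 + u\right) + u = 3 + 2 u$)
$h{\left(G{\left(o{\left(M,6 \right)} \right)} \right)} 22 = \left(3 + 2 \left(7 - 2 \cdot 6 \frac{1}{6 - 1}\right)\right) 22 = \left(3 + 2 \left(7 - 2 \cdot 6 \cdot \frac{1}{5}\right)\right) 22 = \left(3 + 2 \left(7 - \frac{12}{5}\right)\right) 22 = \left(3 + 2 \cdot \frac{23}{5}\right) 22 = \left(3 + \frac{46}{5}\right) 22 = \frac{61}{5} \cdot 22 = \frac{1342}{5}$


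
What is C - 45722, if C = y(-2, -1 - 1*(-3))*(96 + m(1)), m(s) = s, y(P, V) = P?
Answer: -45916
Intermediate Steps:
C = -194 (C = -2*(96 + 1) = -2*97 = -194)
C - 45722 = -194 - 45722 = -45916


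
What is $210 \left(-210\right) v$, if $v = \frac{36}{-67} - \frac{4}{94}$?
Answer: $\frac{80526600}{3149} \approx 25572.0$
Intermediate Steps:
$v = - \frac{1826}{3149}$ ($v = 36 \left(- \frac{1}{67}\right) - \frac{2}{47} = - \frac{36}{67} - \frac{2}{47} = - \frac{1826}{3149} \approx -0.57987$)
$210 \left(-210\right) v = 210 \left(-210\right) \left(- \frac{1826}{3149}\right) = \left(-44100\right) \left(- \frac{1826}{3149}\right) = \frac{80526600}{3149}$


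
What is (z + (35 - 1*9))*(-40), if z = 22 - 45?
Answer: -120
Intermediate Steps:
z = -23
(z + (35 - 1*9))*(-40) = (-23 + (35 - 1*9))*(-40) = (-23 + (35 - 9))*(-40) = (-23 + 26)*(-40) = 3*(-40) = -120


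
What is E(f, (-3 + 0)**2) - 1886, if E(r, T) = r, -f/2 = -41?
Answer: -1804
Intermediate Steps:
f = 82 (f = -2*(-41) = 82)
E(f, (-3 + 0)**2) - 1886 = 82 - 1886 = -1804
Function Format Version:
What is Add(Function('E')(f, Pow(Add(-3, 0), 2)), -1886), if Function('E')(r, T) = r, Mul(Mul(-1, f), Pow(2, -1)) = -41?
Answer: -1804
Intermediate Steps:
f = 82 (f = Mul(-2, -41) = 82)
Add(Function('E')(f, Pow(Add(-3, 0), 2)), -1886) = Add(82, -1886) = -1804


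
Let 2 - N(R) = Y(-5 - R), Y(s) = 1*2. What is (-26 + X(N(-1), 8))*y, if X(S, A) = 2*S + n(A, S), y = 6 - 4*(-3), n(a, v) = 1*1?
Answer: -450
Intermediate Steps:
Y(s) = 2
n(a, v) = 1
y = 18 (y = 6 + 12 = 18)
N(R) = 0 (N(R) = 2 - 1*2 = 2 - 2 = 0)
X(S, A) = 1 + 2*S (X(S, A) = 2*S + 1 = 1 + 2*S)
(-26 + X(N(-1), 8))*y = (-26 + (1 + 2*0))*18 = (-26 + (1 + 0))*18 = (-26 + 1)*18 = -25*18 = -450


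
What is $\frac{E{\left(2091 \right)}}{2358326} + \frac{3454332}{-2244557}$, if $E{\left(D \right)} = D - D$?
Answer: $- \frac{493476}{320651} \approx -1.539$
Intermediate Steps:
$E{\left(D \right)} = 0$
$\frac{E{\left(2091 \right)}}{2358326} + \frac{3454332}{-2244557} = \frac{0}{2358326} + \frac{3454332}{-2244557} = 0 \cdot \frac{1}{2358326} + 3454332 \left(- \frac{1}{2244557}\right) = 0 - \frac{493476}{320651} = - \frac{493476}{320651}$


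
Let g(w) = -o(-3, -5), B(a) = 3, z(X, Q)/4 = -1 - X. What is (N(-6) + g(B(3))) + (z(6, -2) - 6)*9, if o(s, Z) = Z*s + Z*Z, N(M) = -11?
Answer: -357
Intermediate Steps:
z(X, Q) = -4 - 4*X (z(X, Q) = 4*(-1 - X) = -4 - 4*X)
o(s, Z) = Z**2 + Z*s (o(s, Z) = Z*s + Z**2 = Z**2 + Z*s)
g(w) = -40 (g(w) = -(-5)*(-5 - 3) = -(-5)*(-8) = -1*40 = -40)
(N(-6) + g(B(3))) + (z(6, -2) - 6)*9 = (-11 - 40) + ((-4 - 4*6) - 6)*9 = -51 + ((-4 - 24) - 6)*9 = -51 + (-28 - 6)*9 = -51 - 34*9 = -51 - 306 = -357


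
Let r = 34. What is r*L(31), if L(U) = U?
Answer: 1054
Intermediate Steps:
r*L(31) = 34*31 = 1054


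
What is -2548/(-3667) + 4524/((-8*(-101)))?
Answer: 4662073/740734 ≈ 6.2939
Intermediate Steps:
-2548/(-3667) + 4524/((-8*(-101))) = -2548*(-1/3667) + 4524/808 = 2548/3667 + 4524*(1/808) = 2548/3667 + 1131/202 = 4662073/740734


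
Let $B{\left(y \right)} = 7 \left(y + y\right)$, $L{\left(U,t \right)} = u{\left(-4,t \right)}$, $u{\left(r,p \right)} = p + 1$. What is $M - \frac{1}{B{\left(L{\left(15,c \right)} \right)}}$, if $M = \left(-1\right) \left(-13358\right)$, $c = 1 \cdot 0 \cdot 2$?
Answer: $\frac{187011}{14} \approx 13358.0$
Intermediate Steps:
$c = 0$ ($c = 0 \cdot 2 = 0$)
$u{\left(r,p \right)} = 1 + p$
$L{\left(U,t \right)} = 1 + t$
$B{\left(y \right)} = 14 y$ ($B{\left(y \right)} = 7 \cdot 2 y = 14 y$)
$M = 13358$
$M - \frac{1}{B{\left(L{\left(15,c \right)} \right)}} = 13358 - \frac{1}{14 \left(1 + 0\right)} = 13358 - \frac{1}{14 \cdot 1} = 13358 - \frac{1}{14} = \frac{187011}{14}$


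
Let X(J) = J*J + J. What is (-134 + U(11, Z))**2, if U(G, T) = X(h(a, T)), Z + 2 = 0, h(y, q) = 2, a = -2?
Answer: 16384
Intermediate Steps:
X(J) = J + J**2 (X(J) = J**2 + J = J + J**2)
Z = -2 (Z = -2 + 0 = -2)
U(G, T) = 6 (U(G, T) = 2*(1 + 2) = 2*3 = 6)
(-134 + U(11, Z))**2 = (-134 + 6)**2 = (-128)**2 = 16384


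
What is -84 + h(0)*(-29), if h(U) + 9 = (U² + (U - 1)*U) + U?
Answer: 177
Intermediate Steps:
h(U) = -9 + U + U² + U*(-1 + U) (h(U) = -9 + ((U² + (U - 1)*U) + U) = -9 + ((U² + (-1 + U)*U) + U) = -9 + ((U² + U*(-1 + U)) + U) = -9 + (U + U² + U*(-1 + U)) = -9 + U + U² + U*(-1 + U))
-84 + h(0)*(-29) = -84 + (-9 + 2*0²)*(-29) = -84 + (-9 + 2*0)*(-29) = -84 + (-9 + 0)*(-29) = -84 - 9*(-29) = -84 + 261 = 177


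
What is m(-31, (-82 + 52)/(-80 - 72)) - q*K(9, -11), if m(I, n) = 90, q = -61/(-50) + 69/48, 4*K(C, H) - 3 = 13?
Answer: 7937/100 ≈ 79.370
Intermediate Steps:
K(C, H) = 4 (K(C, H) = ¾ + (¼)*13 = ¾ + 13/4 = 4)
q = 1063/400 (q = -61*(-1/50) + 69*(1/48) = 61/50 + 23/16 = 1063/400 ≈ 2.6575)
m(-31, (-82 + 52)/(-80 - 72)) - q*K(9, -11) = 90 - 1063*4/400 = 90 - 1*1063/100 = 90 - 1063/100 = 7937/100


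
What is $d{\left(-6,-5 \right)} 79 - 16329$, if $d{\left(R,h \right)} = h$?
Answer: $-16724$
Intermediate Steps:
$d{\left(-6,-5 \right)} 79 - 16329 = \left(-5\right) 79 - 16329 = -395 - 16329 = -16724$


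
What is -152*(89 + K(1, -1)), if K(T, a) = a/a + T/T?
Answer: -13832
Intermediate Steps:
K(T, a) = 2 (K(T, a) = 1 + 1 = 2)
-152*(89 + K(1, -1)) = -152*(89 + 2) = -152*91 = -13832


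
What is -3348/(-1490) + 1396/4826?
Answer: 4559372/1797685 ≈ 2.5362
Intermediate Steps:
-3348/(-1490) + 1396/4826 = -3348*(-1/1490) + 1396*(1/4826) = 1674/745 + 698/2413 = 4559372/1797685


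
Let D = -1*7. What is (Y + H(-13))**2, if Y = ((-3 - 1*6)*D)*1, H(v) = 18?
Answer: 6561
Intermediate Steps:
D = -7
Y = 63 (Y = ((-3 - 1*6)*(-7))*1 = ((-3 - 6)*(-7))*1 = -9*(-7)*1 = 63*1 = 63)
(Y + H(-13))**2 = (63 + 18)**2 = 81**2 = 6561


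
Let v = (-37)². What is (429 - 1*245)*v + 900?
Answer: 252796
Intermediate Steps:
v = 1369
(429 - 1*245)*v + 900 = (429 - 1*245)*1369 + 900 = (429 - 245)*1369 + 900 = 184*1369 + 900 = 251896 + 900 = 252796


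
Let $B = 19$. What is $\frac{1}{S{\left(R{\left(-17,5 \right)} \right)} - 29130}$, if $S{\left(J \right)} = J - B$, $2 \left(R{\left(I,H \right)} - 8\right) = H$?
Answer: $- \frac{2}{58277} \approx -3.4319 \cdot 10^{-5}$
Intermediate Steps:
$R{\left(I,H \right)} = 8 + \frac{H}{2}$
$S{\left(J \right)} = -19 + J$ ($S{\left(J \right)} = J - 19 = -19 + J$)
$\frac{1}{S{\left(R{\left(-17,5 \right)} \right)} - 29130} = \frac{1}{\left(-19 + \left(8 + \frac{1}{2} \cdot 5\right)\right) - 29130} = \frac{1}{\left(-19 + \left(8 + \frac{5}{2}\right)\right) - 29130} = \frac{1}{\left(-19 + \frac{21}{2}\right) - 29130} = \frac{1}{- \frac{17}{2} - 29130} = \frac{1}{- \frac{58277}{2}} = - \frac{2}{58277}$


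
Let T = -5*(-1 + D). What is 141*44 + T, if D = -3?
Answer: 6224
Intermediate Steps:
T = 20 (T = -5*(-1 - 3) = -5*(-4) = 20)
141*44 + T = 141*44 + 20 = 6204 + 20 = 6224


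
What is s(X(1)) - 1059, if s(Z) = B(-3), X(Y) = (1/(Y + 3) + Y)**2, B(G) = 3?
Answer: -1056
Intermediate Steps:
X(Y) = (Y + 1/(3 + Y))**2 (X(Y) = (1/(3 + Y) + Y)**2 = (Y + 1/(3 + Y))**2)
s(Z) = 3
s(X(1)) - 1059 = 3 - 1059 = -1056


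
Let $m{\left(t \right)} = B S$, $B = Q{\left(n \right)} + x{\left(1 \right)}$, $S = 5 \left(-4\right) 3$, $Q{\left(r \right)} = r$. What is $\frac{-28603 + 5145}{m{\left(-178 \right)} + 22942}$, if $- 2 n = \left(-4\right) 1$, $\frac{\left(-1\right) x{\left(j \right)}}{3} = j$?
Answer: $- \frac{11729}{11501} \approx -1.0198$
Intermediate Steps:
$x{\left(j \right)} = - 3 j$
$n = 2$ ($n = - \frac{\left(-4\right) 1}{2} = \left(- \frac{1}{2}\right) \left(-4\right) = 2$)
$S = -60$ ($S = \left(-20\right) 3 = -60$)
$B = -1$ ($B = 2 - 3 = -1$)
$m{\left(t \right)} = 60$ ($m{\left(t \right)} = \left(-1\right) \left(-60\right) = 60$)
$\frac{-28603 + 5145}{m{\left(-178 \right)} + 22942} = \frac{-28603 + 5145}{60 + 22942} = - \frac{23458}{23002} = \left(-23458\right) \frac{1}{23002} = - \frac{11729}{11501}$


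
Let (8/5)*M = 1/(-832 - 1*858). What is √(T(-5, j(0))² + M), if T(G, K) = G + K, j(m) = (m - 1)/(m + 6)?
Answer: √649627/156 ≈ 5.1666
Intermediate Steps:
j(m) = (-1 + m)/(6 + m)
M = -1/2704 (M = 5/(8*(-832 - 1*858)) = 5/(8*(-832 - 858)) = (5/8)/(-1690) = (5/8)*(-1/1690) = -1/2704 ≈ -0.00036982)
√(T(-5, j(0))² + M) = √((-5 + (-1 + 0)/(6 + 0))² - 1/2704) = √((-5 - 1/6)² - 1/2704) = √((-5 + (⅙)*(-1))² - 1/2704) = √((-5 - ⅙)² - 1/2704) = √((-31/6)² - 1/2704) = √(961/36 - 1/2704) = √(649627/24336) = √649627/156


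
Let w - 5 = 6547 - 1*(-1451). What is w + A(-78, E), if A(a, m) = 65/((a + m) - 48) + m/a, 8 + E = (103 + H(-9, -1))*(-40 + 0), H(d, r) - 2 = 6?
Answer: 1437793199/178386 ≈ 8060.0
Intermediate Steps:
H(d, r) = 8 (H(d, r) = 2 + 6 = 8)
w = 8003 (w = 5 + (6547 - 1*(-1451)) = 5 + (6547 + 1451) = 5 + 7998 = 8003)
E = -4448 (E = -8 + (103 + 8)*(-40 + 0) = -8 + 111*(-40) = -8 - 4440 = -4448)
A(a, m) = 65/(-48 + a + m) + m/a
w + A(-78, E) = 8003 + ((-4448)² - 48*(-4448) + 65*(-78) - 78*(-4448))/((-78)*(-48 - 78 - 4448)) = 8003 - 1/78*(19784704 + 213504 - 5070 + 346944)/(-4574) = 8003 - 1/78*(-1/4574)*20340082 = 8003 + 10170041/178386 = 1437793199/178386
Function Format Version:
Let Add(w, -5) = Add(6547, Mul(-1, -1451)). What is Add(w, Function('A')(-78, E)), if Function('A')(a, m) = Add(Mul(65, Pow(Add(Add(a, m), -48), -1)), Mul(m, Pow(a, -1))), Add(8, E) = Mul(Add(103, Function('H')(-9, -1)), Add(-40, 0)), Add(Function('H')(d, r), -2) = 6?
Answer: Rational(1437793199, 178386) ≈ 8060.0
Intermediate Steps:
Function('H')(d, r) = 8 (Function('H')(d, r) = Add(2, 6) = 8)
w = 8003 (w = Add(5, Add(6547, Mul(-1, -1451))) = Add(5, Add(6547, 1451)) = Add(5, 7998) = 8003)
E = -4448 (E = Add(-8, Mul(Add(103, 8), Add(-40, 0))) = Add(-8, Mul(111, -40)) = Add(-8, -4440) = -4448)
Function('A')(a, m) = Add(Mul(65, Pow(Add(-48, a, m), -1)), Mul(m, Pow(a, -1)))
Add(w, Function('A')(-78, E)) = Add(8003, Mul(Pow(-78, -1), Pow(Add(-48, -78, -4448), -1), Add(Pow(-4448, 2), Mul(-48, -4448), Mul(65, -78), Mul(-78, -4448)))) = Add(8003, Mul(Rational(-1, 78), Pow(-4574, -1), Add(19784704, 213504, -5070, 346944))) = Add(8003, Mul(Rational(-1, 78), Rational(-1, 4574), 20340082)) = Add(8003, Rational(10170041, 178386)) = Rational(1437793199, 178386)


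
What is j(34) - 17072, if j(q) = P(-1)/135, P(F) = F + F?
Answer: -2304722/135 ≈ -17072.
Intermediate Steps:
P(F) = 2*F
j(q) = -2/135 (j(q) = (2*(-1))/135 = -2*1/135 = -2/135)
j(34) - 17072 = -2/135 - 17072 = -2304722/135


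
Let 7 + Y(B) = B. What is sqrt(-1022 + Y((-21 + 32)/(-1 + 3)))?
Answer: I*sqrt(4094)/2 ≈ 31.992*I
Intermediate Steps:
Y(B) = -7 + B
sqrt(-1022 + Y((-21 + 32)/(-1 + 3))) = sqrt(-1022 + (-7 + (-21 + 32)/(-1 + 3))) = sqrt(-1022 + (-7 + 11/2)) = sqrt(-1022 - 3/2) = sqrt(-2047/2) = I*sqrt(4094)/2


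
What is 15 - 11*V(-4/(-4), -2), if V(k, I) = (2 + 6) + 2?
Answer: -95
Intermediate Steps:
V(k, I) = 10 (V(k, I) = 8 + 2 = 10)
15 - 11*V(-4/(-4), -2) = 15 - 11*10 = 15 - 110 = -95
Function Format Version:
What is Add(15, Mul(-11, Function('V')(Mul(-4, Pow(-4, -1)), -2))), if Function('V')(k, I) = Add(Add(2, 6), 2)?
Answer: -95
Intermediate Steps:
Function('V')(k, I) = 10 (Function('V')(k, I) = Add(8, 2) = 10)
Add(15, Mul(-11, Function('V')(Mul(-4, Pow(-4, -1)), -2))) = Add(15, Mul(-11, 10)) = Add(15, -110) = -95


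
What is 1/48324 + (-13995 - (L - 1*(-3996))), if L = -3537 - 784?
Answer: -660589079/48324 ≈ -13670.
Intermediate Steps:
L = -4321
1/48324 + (-13995 - (L - 1*(-3996))) = 1/48324 + (-13995 - (-4321 - 1*(-3996))) = 1/48324 + (-13995 - (-4321 + 3996)) = 1/48324 + (-13995 - 1*(-325)) = 1/48324 + (-13995 + 325) = 1/48324 - 13670 = -660589079/48324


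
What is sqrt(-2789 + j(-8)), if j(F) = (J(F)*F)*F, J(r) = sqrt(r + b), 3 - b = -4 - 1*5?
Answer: I*sqrt(2661) ≈ 51.585*I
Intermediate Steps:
b = 12 (b = 3 - (-4 - 1*5) = 3 - (-4 - 5) = 3 - 1*(-9) = 3 + 9 = 12)
J(r) = sqrt(12 + r) (J(r) = sqrt(r + 12) = sqrt(12 + r))
j(F) = F**2*sqrt(12 + F) (j(F) = (sqrt(12 + F)*F)*F = (F*sqrt(12 + F))*F = F**2*sqrt(12 + F))
sqrt(-2789 + j(-8)) = sqrt(-2789 + (-8)**2*sqrt(12 - 8)) = sqrt(-2789 + 64*sqrt(4)) = sqrt(-2789 + 64*2) = sqrt(-2789 + 128) = sqrt(-2661) = I*sqrt(2661)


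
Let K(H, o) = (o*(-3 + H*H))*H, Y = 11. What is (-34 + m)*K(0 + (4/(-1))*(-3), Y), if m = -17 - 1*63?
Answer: -2121768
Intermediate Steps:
K(H, o) = H*o*(-3 + H**2) (K(H, o) = (o*(-3 + H**2))*H = H*o*(-3 + H**2))
m = -80 (m = -17 - 63 = -80)
(-34 + m)*K(0 + (4/(-1))*(-3), Y) = (-34 - 80)*((0 + (4/(-1))*(-3))*11*(-3 + (0 + (4/(-1))*(-3))**2)) = -114*(0 + (4*(-1))*(-3))*11*(-3 + (0 + (4*(-1))*(-3))**2) = -114*(0 - 4*(-3))*11*(-3 + (0 - 4*(-3))**2) = -114*(0 + 12)*11*(-3 + (0 + 12)**2) = -1368*11*(-3 + 12**2) = -1368*11*(-3 + 144) = -1368*11*141 = -114*18612 = -2121768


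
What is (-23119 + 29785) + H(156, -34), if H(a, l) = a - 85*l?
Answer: 9712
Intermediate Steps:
H(a, l) = a - 85*l
(-23119 + 29785) + H(156, -34) = (-23119 + 29785) + (156 - 85*(-34)) = 6666 + (156 + 2890) = 6666 + 3046 = 9712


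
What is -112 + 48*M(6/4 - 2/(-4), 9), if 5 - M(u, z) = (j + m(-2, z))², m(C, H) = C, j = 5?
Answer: -304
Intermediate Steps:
M(u, z) = -4 (M(u, z) = 5 - (5 - 2)² = 5 - 1*3² = 5 - 1*9 = 5 - 9 = -4)
-112 + 48*M(6/4 - 2/(-4), 9) = -112 + 48*(-4) = -112 - 192 = -304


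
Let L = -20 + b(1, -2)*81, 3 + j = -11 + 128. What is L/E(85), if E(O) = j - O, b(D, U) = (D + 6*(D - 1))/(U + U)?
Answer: -161/116 ≈ -1.3879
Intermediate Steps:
j = 114 (j = -3 + (-11 + 128) = -3 + 117 = 114)
b(D, U) = (-6 + 7*D)/(2*U) (b(D, U) = (D + 6*(-1 + D))/((2*U)) = (D + (-6 + 6*D))*(1/(2*U)) = (-6 + 7*D)*(1/(2*U)) = (-6 + 7*D)/(2*U))
L = -161/4 (L = -20 + ((½)*(-6 + 7*1)/(-2))*81 = -20 + ((½)*(-½)*(-6 + 7))*81 = -20 + ((½)*(-½)*1)*81 = -20 - ¼*81 = -20 - 81/4 = -161/4 ≈ -40.250)
E(O) = 114 - O
L/E(85) = -161/(4*(114 - 1*85)) = -161/(4*(114 - 85)) = -161/4/29 = -161/4*1/29 = -161/116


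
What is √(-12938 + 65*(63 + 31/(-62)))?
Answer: I*√35502/2 ≈ 94.21*I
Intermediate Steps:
√(-12938 + 65*(63 + 31/(-62))) = √(-12938 + 65*(63 + 31*(-1/62))) = √(-12938 + 65*(63 - ½)) = √(-12938 + 65*(125/2)) = √(-12938 + 8125/2) = √(-17751/2) = I*√35502/2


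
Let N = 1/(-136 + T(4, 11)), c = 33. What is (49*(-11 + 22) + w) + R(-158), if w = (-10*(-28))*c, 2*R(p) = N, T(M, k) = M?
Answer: 2581655/264 ≈ 9779.0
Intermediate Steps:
N = -1/132 (N = 1/(-136 + 4) = 1/(-132) = -1/132 ≈ -0.0075758)
R(p) = -1/264 (R(p) = (½)*(-1/132) = -1/264)
w = 9240 (w = -10*(-28)*33 = 280*33 = 9240)
(49*(-11 + 22) + w) + R(-158) = (49*(-11 + 22) + 9240) - 1/264 = (49*11 + 9240) - 1/264 = (539 + 9240) - 1/264 = 9779 - 1/264 = 2581655/264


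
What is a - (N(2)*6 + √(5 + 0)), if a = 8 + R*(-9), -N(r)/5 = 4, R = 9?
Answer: 47 - √5 ≈ 44.764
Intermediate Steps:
N(r) = -20 (N(r) = -5*4 = -20)
a = -73 (a = 8 + 9*(-9) = 8 - 81 = -73)
a - (N(2)*6 + √(5 + 0)) = -73 - (-20*6 + √(5 + 0)) = -73 - (-120 + √5) = -73 + (120 - √5) = 47 - √5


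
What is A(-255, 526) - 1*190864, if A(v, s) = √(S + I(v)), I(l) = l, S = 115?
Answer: -190864 + 2*I*√35 ≈ -1.9086e+5 + 11.832*I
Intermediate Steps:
A(v, s) = √(115 + v)
A(-255, 526) - 1*190864 = √(115 - 255) - 1*190864 = √(-140) - 190864 = 2*I*√35 - 190864 = -190864 + 2*I*√35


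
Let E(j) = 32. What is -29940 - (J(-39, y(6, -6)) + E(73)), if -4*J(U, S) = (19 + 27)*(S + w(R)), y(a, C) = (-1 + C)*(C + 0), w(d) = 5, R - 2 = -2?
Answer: -58863/2 ≈ -29432.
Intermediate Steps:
R = 0 (R = 2 - 2 = 0)
y(a, C) = C*(-1 + C) (y(a, C) = (-1 + C)*C = C*(-1 + C))
J(U, S) = -115/2 - 23*S/2 (J(U, S) = -(19 + 27)*(S + 5)/4 = -23*(5 + S)/2 = -(230 + 46*S)/4 = -115/2 - 23*S/2)
-29940 - (J(-39, y(6, -6)) + E(73)) = -29940 - ((-115/2 - (-69)*(-1 - 6)) + 32) = -29940 - ((-115/2 - (-69)*(-7)) + 32) = -29940 - ((-115/2 - 23/2*42) + 32) = -29940 - ((-115/2 - 483) + 32) = -29940 - (-1081/2 + 32) = -29940 - 1*(-1017/2) = -29940 + 1017/2 = -58863/2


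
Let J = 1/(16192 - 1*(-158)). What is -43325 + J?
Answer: -708363749/16350 ≈ -43325.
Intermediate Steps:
J = 1/16350 (J = 1/(16192 + 158) = 1/16350 ≈ 6.1162e-5)
-43325 + J = -43325 + 1/16350 = -708363749/16350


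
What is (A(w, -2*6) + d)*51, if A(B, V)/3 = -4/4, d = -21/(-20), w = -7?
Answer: -1989/20 ≈ -99.450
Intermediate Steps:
d = 21/20 (d = -21*(-1/20) = 21/20 ≈ 1.0500)
A(B, V) = -3 (A(B, V) = 3*(-4/4) = 3*(-4*¼) = 3*(-1) = -3)
(A(w, -2*6) + d)*51 = (-3 + 21/20)*51 = -39/20*51 = -1989/20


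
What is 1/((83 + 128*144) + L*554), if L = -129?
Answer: -1/52951 ≈ -1.8885e-5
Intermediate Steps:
1/((83 + 128*144) + L*554) = 1/((83 + 128*144) - 129*554) = 1/((83 + 18432) - 71466) = 1/(18515 - 71466) = 1/(-52951) = -1/52951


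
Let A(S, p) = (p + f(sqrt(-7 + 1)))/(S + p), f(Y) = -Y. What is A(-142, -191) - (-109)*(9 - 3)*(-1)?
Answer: -217591/333 + I*sqrt(6)/333 ≈ -653.43 + 0.0073558*I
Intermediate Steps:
A(S, p) = (p - I*sqrt(6))/(S + p) (A(S, p) = (p - sqrt(-7 + 1))/(S + p) = (p - sqrt(-6))/(S + p) = (p - I*sqrt(6))/(S + p))
A(-142, -191) - (-109)*(9 - 3)*(-1) = (-191 - I*sqrt(6))/(-142 - 191) - (-109)*(9 - 3)*(-1) = (-191 - I*sqrt(6))/(-333) - (-109)*6*(-1) = -(-191 - I*sqrt(6))/333 - (-109)*(-6) = (191/333 + I*sqrt(6)/333) - 1*654 = (191/333 + I*sqrt(6)/333) - 654 = -217591/333 + I*sqrt(6)/333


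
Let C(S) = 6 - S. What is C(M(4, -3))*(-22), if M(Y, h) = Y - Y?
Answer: -132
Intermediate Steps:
M(Y, h) = 0
C(M(4, -3))*(-22) = (6 - 1*0)*(-22) = (6 + 0)*(-22) = 6*(-22) = -132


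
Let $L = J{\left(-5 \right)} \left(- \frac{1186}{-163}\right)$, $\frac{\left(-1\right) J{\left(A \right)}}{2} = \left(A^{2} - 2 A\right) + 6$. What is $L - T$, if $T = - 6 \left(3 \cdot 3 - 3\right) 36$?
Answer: $\frac{113996}{163} \approx 699.36$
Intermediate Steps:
$J{\left(A \right)} = -12 - 2 A^{2} + 4 A$ ($J{\left(A \right)} = - 2 \left(\left(A^{2} - 2 A\right) + 6\right) = - 2 \left(6 + A^{2} - 2 A\right) = -12 - 2 A^{2} + 4 A$)
$T = -1296$ ($T = - 6 \left(9 - 3\right) 36 = \left(-6\right) 6 \cdot 36 = \left(-36\right) 36 = -1296$)
$L = - \frac{97252}{163}$ ($L = \left(-12 - 2 \left(-5\right)^{2} + 4 \left(-5\right)\right) \left(- \frac{1186}{-163}\right) = \left(-12 - 50 - 20\right) \left(\left(-1186\right) \left(- \frac{1}{163}\right)\right) = \left(-12 - 50 - 20\right) \frac{1186}{163} = \left(-82\right) \frac{1186}{163} = - \frac{97252}{163} \approx -596.64$)
$L - T = - \frac{97252}{163} - -1296 = - \frac{97252}{163} + 1296 = \frac{113996}{163}$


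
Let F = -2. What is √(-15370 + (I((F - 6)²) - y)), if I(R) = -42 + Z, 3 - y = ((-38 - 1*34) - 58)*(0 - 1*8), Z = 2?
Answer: 3*I*√1597 ≈ 119.89*I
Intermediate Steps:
y = -1037 (y = 3 - ((-38 - 1*34) - 58)*(0 - 1*8) = 3 - ((-38 - 34) - 58)*(0 - 8) = 3 - (-72 - 58)*(-8) = 3 - (-130)*(-8) = 3 - 1*1040 = 3 - 1040 = -1037)
I(R) = -40 (I(R) = -42 + 2 = -40)
√(-15370 + (I((F - 6)²) - y)) = √(-15370 + (-40 - 1*(-1037))) = √(-15370 + (-40 + 1037)) = √(-15370 + 997) = √(-14373) = 3*I*√1597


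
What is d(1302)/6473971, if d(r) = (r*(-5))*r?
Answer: -1210860/924853 ≈ -1.3092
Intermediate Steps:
d(r) = -5*r² (d(r) = (-5*r)*r = -5*r²)
d(1302)/6473971 = -5*1302²/6473971 = -5*1695204*(1/6473971) = -8476020*1/6473971 = -1210860/924853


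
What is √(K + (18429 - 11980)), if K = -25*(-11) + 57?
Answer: √6781 ≈ 82.347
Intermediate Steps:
K = 332 (K = 275 + 57 = 332)
√(K + (18429 - 11980)) = √(332 + (18429 - 11980)) = √(332 + 6449) = √6781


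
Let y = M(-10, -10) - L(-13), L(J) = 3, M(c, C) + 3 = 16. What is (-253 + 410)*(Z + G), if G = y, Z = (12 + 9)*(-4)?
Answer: -11618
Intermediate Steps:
M(c, C) = 13 (M(c, C) = -3 + 16 = 13)
y = 10 (y = 13 - 1*3 = 13 - 3 = 10)
Z = -84 (Z = 21*(-4) = -84)
G = 10
(-253 + 410)*(Z + G) = (-253 + 410)*(-84 + 10) = 157*(-74) = -11618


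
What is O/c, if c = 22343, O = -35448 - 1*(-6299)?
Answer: -29149/22343 ≈ -1.3046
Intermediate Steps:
O = -29149 (O = -35448 + 6299 = -29149)
O/c = -29149/22343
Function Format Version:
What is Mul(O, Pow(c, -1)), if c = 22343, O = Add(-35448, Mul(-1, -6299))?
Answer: Rational(-29149, 22343) ≈ -1.3046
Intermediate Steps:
O = -29149 (O = Add(-35448, 6299) = -29149)
Mul(O, Pow(c, -1)) = Mul(-29149, Pow(22343, -1)) = Mul(-29149, Rational(1, 22343)) = Rational(-29149, 22343)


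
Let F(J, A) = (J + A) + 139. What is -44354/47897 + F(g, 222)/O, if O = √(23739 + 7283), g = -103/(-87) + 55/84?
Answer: -44354/47897 + 294625*√31022/25189864 ≈ 1.1340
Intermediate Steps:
g = 1493/812 (g = -103*(-1/87) + 55*(1/84) = 103/87 + 55/84 = 1493/812 ≈ 1.8387)
O = √31022 ≈ 176.13
F(J, A) = 139 + A + J (F(J, A) = (A + J) + 139 = 139 + A + J)
-44354/47897 + F(g, 222)/O = -44354/47897 + (139 + 222 + 1493/812)/(√31022) = -44354*1/47897 + 294625*(√31022/31022)/812 = -44354/47897 + 294625*√31022/25189864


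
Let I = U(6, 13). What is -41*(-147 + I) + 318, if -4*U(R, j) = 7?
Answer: 25667/4 ≈ 6416.8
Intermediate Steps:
U(R, j) = -7/4 (U(R, j) = -¼*7 = -7/4)
I = -7/4 ≈ -1.7500
-41*(-147 + I) + 318 = -41*(-147 - 7/4) + 318 = -41*(-595/4) + 318 = 24395/4 + 318 = 25667/4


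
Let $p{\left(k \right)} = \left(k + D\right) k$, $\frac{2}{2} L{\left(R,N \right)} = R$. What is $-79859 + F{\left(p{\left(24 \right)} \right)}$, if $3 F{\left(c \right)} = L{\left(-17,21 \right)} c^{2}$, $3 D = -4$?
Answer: $- \frac{5270489}{3} \approx -1.7568 \cdot 10^{6}$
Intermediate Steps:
$D = - \frac{4}{3}$ ($D = \frac{1}{3} \left(-4\right) = - \frac{4}{3} \approx -1.3333$)
$L{\left(R,N \right)} = R$
$p{\left(k \right)} = k \left(- \frac{4}{3} + k\right)$ ($p{\left(k \right)} = \left(k - \frac{4}{3}\right) k = \left(- \frac{4}{3} + k\right) k = k \left(- \frac{4}{3} + k\right)$)
$F{\left(c \right)} = - \frac{17 c^{2}}{3}$ ($F{\left(c \right)} = \frac{\left(-17\right) c^{2}}{3} = - \frac{17 c^{2}}{3}$)
$-79859 + F{\left(p{\left(24 \right)} \right)} = -79859 - \frac{17 \left(\frac{1}{3} \cdot 24 \left(-4 + 3 \cdot 24\right)\right)^{2}}{3} = -79859 - \frac{17 \left(\frac{1}{3} \cdot 24 \left(-4 + 72\right)\right)^{2}}{3} = -79859 - \frac{17 \left(\frac{1}{3} \cdot 24 \cdot 68\right)^{2}}{3} = -79859 - \frac{17 \cdot 544^{2}}{3} = -79859 - \frac{5030912}{3} = - \frac{5270489}{3}$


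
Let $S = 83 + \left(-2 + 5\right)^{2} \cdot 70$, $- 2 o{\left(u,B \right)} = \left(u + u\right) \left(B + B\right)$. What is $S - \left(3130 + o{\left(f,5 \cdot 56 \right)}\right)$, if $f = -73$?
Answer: $-43297$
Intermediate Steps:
$o{\left(u,B \right)} = - 2 B u$ ($o{\left(u,B \right)} = - \frac{\left(u + u\right) \left(B + B\right)}{2} = - \frac{2 u 2 B}{2} = - \frac{4 B u}{2} = - 2 B u$)
$S = 713$ ($S = 83 + 3^{2} \cdot 70 = 83 + 9 \cdot 70 = 83 + 630 = 713$)
$S - \left(3130 + o{\left(f,5 \cdot 56 \right)}\right) = 713 - \left(3130 - 2 \cdot 5 \cdot 56 \left(-73\right)\right) = 713 - \left(3130 - 560 \left(-73\right)\right) = 713 - 44010 = -43297$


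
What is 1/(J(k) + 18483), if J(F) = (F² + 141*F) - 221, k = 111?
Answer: 1/46234 ≈ 2.1629e-5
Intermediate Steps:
J(F) = -221 + F² + 141*F
1/(J(k) + 18483) = 1/((-221 + 111² + 141*111) + 18483) = 1/((-221 + 12321 + 15651) + 18483) = 1/(27751 + 18483) = 1/46234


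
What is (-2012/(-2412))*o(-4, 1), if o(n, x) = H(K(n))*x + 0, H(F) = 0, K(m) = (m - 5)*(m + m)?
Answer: 0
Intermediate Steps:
K(m) = 2*m*(-5 + m) (K(m) = (-5 + m)*(2*m) = 2*m*(-5 + m))
o(n, x) = 0 (o(n, x) = 0*x + 0 = 0 + 0 = 0)
(-2012/(-2412))*o(-4, 1) = -2012/(-2412)*0 = -2012*(-1/2412)*0 = (503/603)*0 = 0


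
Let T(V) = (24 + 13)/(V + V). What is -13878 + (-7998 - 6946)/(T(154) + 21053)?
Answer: -89994564710/6484361 ≈ -13879.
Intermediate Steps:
T(V) = 37/(2*V) (T(V) = 37/((2*V)) = 37*(1/(2*V)) = 37/(2*V))
-13878 + (-7998 - 6946)/(T(154) + 21053) = -13878 + (-7998 - 6946)/((37/2)/154 + 21053) = -13878 - 14944/((37/2)*(1/154) + 21053) = -13878 - 14944/(37/308 + 21053) = -13878 - 14944/6484361/308 = -13878 - 14944*308/6484361 = -13878 - 4602752/6484361 = -89994564710/6484361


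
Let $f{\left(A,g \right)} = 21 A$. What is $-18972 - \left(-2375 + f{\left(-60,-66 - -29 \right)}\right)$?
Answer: $-15337$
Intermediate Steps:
$-18972 - \left(-2375 + f{\left(-60,-66 - -29 \right)}\right) = -18972 + \left(2375 - 21 \left(-60\right)\right) = -18972 + \left(2375 - -1260\right) = -18972 + \left(2375 + 1260\right) = -18972 + 3635 = -15337$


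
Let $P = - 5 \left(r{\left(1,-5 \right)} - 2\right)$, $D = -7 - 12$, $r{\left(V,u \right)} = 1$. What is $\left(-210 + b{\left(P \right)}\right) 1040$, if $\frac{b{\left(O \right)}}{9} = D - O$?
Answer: $-443040$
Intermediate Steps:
$D = -19$ ($D = -7 - 12 = -19$)
$P = 5$ ($P = - 5 \left(1 - 2\right) = \left(-5\right) \left(-1\right) = 5$)
$b{\left(O \right)} = -171 - 9 O$ ($b{\left(O \right)} = 9 \left(-19 - O\right) = -171 - 9 O$)
$\left(-210 + b{\left(P \right)}\right) 1040 = \left(-210 - 216\right) 1040 = \left(-426\right) 1040 = -443040$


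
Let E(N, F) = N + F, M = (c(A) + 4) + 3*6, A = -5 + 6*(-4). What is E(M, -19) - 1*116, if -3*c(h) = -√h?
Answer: -113 + I*√29/3 ≈ -113.0 + 1.7951*I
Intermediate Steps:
A = -29 (A = -5 - 24 = -29)
c(h) = √h/3 (c(h) = -(-1)*√h/3 = √h/3)
M = 22 + I*√29/3 (M = (√(-29)/3 + 4) + 3*6 = ((I*√29)/3 + 4) + 18 = (I*√29/3 + 4) + 18 = (4 + I*√29/3) + 18 = 22 + I*√29/3 ≈ 22.0 + 1.7951*I)
E(N, F) = F + N
E(M, -19) - 1*116 = (-19 + (22 + I*√29/3)) - 1*116 = (3 + I*√29/3) - 116 = -113 + I*√29/3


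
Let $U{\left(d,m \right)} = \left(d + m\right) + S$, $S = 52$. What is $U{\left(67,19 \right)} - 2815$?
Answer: $-2677$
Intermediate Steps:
$U{\left(d,m \right)} = 52 + d + m$ ($U{\left(d,m \right)} = \left(d + m\right) + 52 = 52 + d + m$)
$U{\left(67,19 \right)} - 2815 = \left(52 + 67 + 19\right) - 2815 = 138 - 2815 = -2677$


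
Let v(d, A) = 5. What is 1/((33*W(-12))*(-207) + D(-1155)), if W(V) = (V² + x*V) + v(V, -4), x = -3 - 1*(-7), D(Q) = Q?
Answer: -1/691086 ≈ -1.4470e-6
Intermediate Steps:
x = 4 (x = -3 + 7 = 4)
W(V) = 5 + V² + 4*V (W(V) = (V² + 4*V) + 5 = 5 + V² + 4*V)
1/((33*W(-12))*(-207) + D(-1155)) = 1/((33*(5 + (-12)² + 4*(-12)))*(-207) - 1155) = 1/((33*(5 + 144 - 48))*(-207) - 1155) = 1/((33*101)*(-207) - 1155) = 1/(3333*(-207) - 1155) = 1/(-689931 - 1155) = 1/(-691086) = -1/691086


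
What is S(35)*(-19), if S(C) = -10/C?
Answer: 38/7 ≈ 5.4286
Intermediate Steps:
S(35)*(-19) = -10/35*(-19) = -10*1/35*(-19) = -2/7*(-19) = 38/7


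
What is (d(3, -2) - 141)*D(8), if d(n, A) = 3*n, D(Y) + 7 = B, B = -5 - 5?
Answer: 2244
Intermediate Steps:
B = -10
D(Y) = -17 (D(Y) = -7 - 10 = -17)
(d(3, -2) - 141)*D(8) = (3*3 - 141)*(-17) = (9 - 141)*(-17) = -132*(-17) = 2244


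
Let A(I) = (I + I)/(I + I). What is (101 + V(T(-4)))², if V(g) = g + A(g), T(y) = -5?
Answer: 9409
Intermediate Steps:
A(I) = 1 (A(I) = (2*I)/((2*I)) = (2*I)*(1/(2*I)) = 1)
V(g) = 1 + g (V(g) = g + 1 = 1 + g)
(101 + V(T(-4)))² = (101 + (1 - 5))² = (101 - 4)² = 97² = 9409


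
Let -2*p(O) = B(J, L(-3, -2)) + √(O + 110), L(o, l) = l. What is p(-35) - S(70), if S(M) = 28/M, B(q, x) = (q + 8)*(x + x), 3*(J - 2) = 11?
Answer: 404/15 - 5*√3/2 ≈ 22.603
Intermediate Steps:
J = 17/3 (J = 2 + (⅓)*11 = 2 + 11/3 = 17/3 ≈ 5.6667)
B(q, x) = 2*x*(8 + q) (B(q, x) = (8 + q)*(2*x) = 2*x*(8 + q))
p(O) = 82/3 - √(110 + O)/2 (p(O) = -(2*(-2)*(8 + 17/3) + √(O + 110))/2 = -(2*(-2)*(41/3) + √(110 + O))/2 = -(-164/3 + √(110 + O))/2 = 82/3 - √(110 + O)/2)
p(-35) - S(70) = (82/3 - √(110 - 35)/2) - 28/70 = (82/3 - 5*√3/2) - 28/70 = (82/3 - 5*√3/2) - 1*⅖ = (82/3 - 5*√3/2) - ⅖ = 404/15 - 5*√3/2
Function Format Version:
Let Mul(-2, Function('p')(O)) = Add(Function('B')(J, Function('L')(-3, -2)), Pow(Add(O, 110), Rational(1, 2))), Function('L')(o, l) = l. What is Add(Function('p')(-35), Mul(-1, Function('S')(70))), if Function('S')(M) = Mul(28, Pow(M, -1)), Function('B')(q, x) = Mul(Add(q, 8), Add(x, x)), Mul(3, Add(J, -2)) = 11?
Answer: Add(Rational(404, 15), Mul(Rational(-5, 2), Pow(3, Rational(1, 2)))) ≈ 22.603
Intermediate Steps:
J = Rational(17, 3) (J = Add(2, Mul(Rational(1, 3), 11)) = Add(2, Rational(11, 3)) = Rational(17, 3) ≈ 5.6667)
Function('B')(q, x) = Mul(2, x, Add(8, q)) (Function('B')(q, x) = Mul(Add(8, q), Mul(2, x)) = Mul(2, x, Add(8, q)))
Function('p')(O) = Add(Rational(82, 3), Mul(Rational(-1, 2), Pow(Add(110, O), Rational(1, 2)))) (Function('p')(O) = Mul(Rational(-1, 2), Add(Mul(2, -2, Add(8, Rational(17, 3))), Pow(Add(O, 110), Rational(1, 2)))) = Mul(Rational(-1, 2), Add(Mul(2, -2, Rational(41, 3)), Pow(Add(110, O), Rational(1, 2)))) = Mul(Rational(-1, 2), Add(Rational(-164, 3), Pow(Add(110, O), Rational(1, 2)))) = Add(Rational(82, 3), Mul(Rational(-1, 2), Pow(Add(110, O), Rational(1, 2)))))
Add(Function('p')(-35), Mul(-1, Function('S')(70))) = Add(Add(Rational(82, 3), Mul(Rational(-1, 2), Pow(Add(110, -35), Rational(1, 2)))), Mul(-1, Mul(28, Pow(70, -1)))) = Add(Add(Rational(82, 3), Mul(Rational(-1, 2), Pow(75, Rational(1, 2)))), Mul(-1, Mul(28, Rational(1, 70)))) = Add(Add(Rational(82, 3), Mul(Rational(-1, 2), Mul(5, Pow(3, Rational(1, 2))))), Mul(-1, Rational(2, 5))) = Add(Add(Rational(82, 3), Mul(Rational(-5, 2), Pow(3, Rational(1, 2)))), Rational(-2, 5)) = Add(Rational(404, 15), Mul(Rational(-5, 2), Pow(3, Rational(1, 2))))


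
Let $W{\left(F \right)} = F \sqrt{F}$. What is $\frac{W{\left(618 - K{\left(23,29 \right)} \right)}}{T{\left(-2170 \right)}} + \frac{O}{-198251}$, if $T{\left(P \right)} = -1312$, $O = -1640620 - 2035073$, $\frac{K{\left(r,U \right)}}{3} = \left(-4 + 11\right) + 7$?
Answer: $\frac{65058981}{8128291} \approx 8.004$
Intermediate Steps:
$K{\left(r,U \right)} = 42$ ($K{\left(r,U \right)} = 3 \left(\left(-4 + 11\right) + 7\right) = 3 \left(7 + 7\right) = 3 \cdot 14 = 42$)
$O = -3675693$ ($O = -1640620 - 2035073 = -3675693$)
$W{\left(F \right)} = F^{\frac{3}{2}}$
$\frac{W{\left(618 - K{\left(23,29 \right)} \right)}}{T{\left(-2170 \right)}} + \frac{O}{-198251} = \frac{\left(618 - 42\right)^{\frac{3}{2}}}{-1312} - \frac{3675693}{-198251} = \left(618 - 42\right)^{\frac{3}{2}} \left(- \frac{1}{1312}\right) - - \frac{3675693}{198251} = 576^{\frac{3}{2}} \left(- \frac{1}{1312}\right) + \frac{3675693}{198251} = 13824 \left(- \frac{1}{1312}\right) + \frac{3675693}{198251} = - \frac{432}{41} + \frac{3675693}{198251} = \frac{65058981}{8128291}$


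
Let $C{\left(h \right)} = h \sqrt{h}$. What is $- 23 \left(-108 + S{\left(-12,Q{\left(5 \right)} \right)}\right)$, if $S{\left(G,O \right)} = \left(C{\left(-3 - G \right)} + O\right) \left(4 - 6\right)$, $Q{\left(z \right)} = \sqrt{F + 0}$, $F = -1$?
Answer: $3726 + 46 i \approx 3726.0 + 46.0 i$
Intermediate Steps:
$C{\left(h \right)} = h^{\frac{3}{2}}$
$Q{\left(z \right)} = i$ ($Q{\left(z \right)} = \sqrt{-1 + 0} = \sqrt{-1} = i$)
$S{\left(G,O \right)} = - 2 O - 2 \left(-3 - G\right)^{\frac{3}{2}}$ ($S{\left(G,O \right)} = \left(\left(-3 - G\right)^{\frac{3}{2}} + O\right) \left(4 - 6\right) = \left(O + \left(-3 - G\right)^{\frac{3}{2}}\right) \left(-2\right) = - 2 O - 2 \left(-3 - G\right)^{\frac{3}{2}}$)
$- 23 \left(-108 + S{\left(-12,Q{\left(5 \right)} \right)}\right) = - 23 \left(-108 - \left(2 i + 2 \left(-3 - -12\right)^{\frac{3}{2}}\right)\right) = - 23 \left(-108 - \left(2 i + 2 \left(-3 + 12\right)^{\frac{3}{2}}\right)\right) = - 23 \left(-108 - \left(54 + 2 i\right)\right) = - 23 \left(-162 - 2 i\right) = 3726 + 46 i$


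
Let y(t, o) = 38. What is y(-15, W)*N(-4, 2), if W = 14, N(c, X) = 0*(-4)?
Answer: 0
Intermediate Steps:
N(c, X) = 0
y(-15, W)*N(-4, 2) = 38*0 = 0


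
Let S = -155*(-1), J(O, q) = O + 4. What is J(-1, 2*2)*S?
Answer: 465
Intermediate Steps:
J(O, q) = 4 + O
S = 155
J(-1, 2*2)*S = (4 - 1)*155 = 3*155 = 465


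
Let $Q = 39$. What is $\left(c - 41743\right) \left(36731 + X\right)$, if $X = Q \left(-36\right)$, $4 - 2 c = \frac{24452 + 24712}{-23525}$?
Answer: $- \frac{34688727413861}{23525} \approx -1.4745 \cdot 10^{9}$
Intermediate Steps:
$c = \frac{71632}{23525}$ ($c = 2 - \frac{\left(24452 + 24712\right) \frac{1}{-23525}}{2} = 2 - \frac{49164 \left(- \frac{1}{23525}\right)}{2} = 2 - - \frac{24582}{23525} = 2 + \frac{24582}{23525} = \frac{71632}{23525} \approx 3.0449$)
$X = -1404$ ($X = 39 \left(-36\right) = -1404$)
$\left(c - 41743\right) \left(36731 + X\right) = \left(\frac{71632}{23525} - 41743\right) \left(36731 - 1404\right) = \left(- \frac{981932443}{23525}\right) 35327 = - \frac{34688727413861}{23525}$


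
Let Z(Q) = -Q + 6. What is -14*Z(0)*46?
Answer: -3864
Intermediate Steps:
Z(Q) = 6 - Q
-14*Z(0)*46 = -14*(6 - 1*0)*46 = -14*(6 + 0)*46 = -14*6*46 = -84*46 = -3864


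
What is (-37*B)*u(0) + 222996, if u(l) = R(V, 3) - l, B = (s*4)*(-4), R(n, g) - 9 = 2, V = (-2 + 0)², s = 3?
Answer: 242532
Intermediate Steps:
V = 4 (V = (-2)² = 4)
R(n, g) = 11 (R(n, g) = 9 + 2 = 11)
B = -48 (B = (3*4)*(-4) = 12*(-4) = -48)
u(l) = 11 - l
(-37*B)*u(0) + 222996 = (-37*(-48))*(11 - 1*0) + 222996 = 1776*(11 + 0) + 222996 = 1776*11 + 222996 = 19536 + 222996 = 242532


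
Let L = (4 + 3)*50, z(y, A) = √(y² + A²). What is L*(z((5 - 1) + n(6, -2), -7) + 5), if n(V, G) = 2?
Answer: 1750 + 350*√85 ≈ 4976.8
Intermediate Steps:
z(y, A) = √(A² + y²)
L = 350 (L = 7*50 = 350)
L*(z((5 - 1) + n(6, -2), -7) + 5) = 350*(√((-7)² + ((5 - 1) + 2)²) + 5) = 350*(√(49 + (4 + 2)²) + 5) = 350*(√(49 + 6²) + 5) = 350*(√(49 + 36) + 5) = 350*(√85 + 5) = 350*(5 + √85) = 1750 + 350*√85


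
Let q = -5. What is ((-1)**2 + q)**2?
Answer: 16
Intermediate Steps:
((-1)**2 + q)**2 = ((-1)**2 - 5)**2 = (1 - 5)**2 = (-4)**2 = 16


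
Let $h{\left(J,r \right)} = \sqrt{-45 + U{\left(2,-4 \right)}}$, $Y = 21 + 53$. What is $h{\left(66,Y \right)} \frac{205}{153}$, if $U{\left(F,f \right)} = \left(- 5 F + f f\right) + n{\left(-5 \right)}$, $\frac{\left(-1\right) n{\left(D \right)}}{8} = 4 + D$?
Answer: $\frac{205 i \sqrt{31}}{153} \approx 7.4601 i$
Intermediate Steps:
$n{\left(D \right)} = -32 - 8 D$ ($n{\left(D \right)} = - 8 \left(4 + D\right) = -32 - 8 D$)
$Y = 74$
$U{\left(F,f \right)} = 8 + f^{2} - 5 F$ ($U{\left(F,f \right)} = \left(- 5 F + f f\right) - -8 = \left(- 5 F + f^{2}\right) + \left(-32 + 40\right) = \left(f^{2} - 5 F\right) + 8 = 8 + f^{2} - 5 F$)
$h{\left(J,r \right)} = i \sqrt{31}$ ($h{\left(J,r \right)} = \sqrt{-45 + \left(8 + \left(-4\right)^{2} - 10\right)} = \sqrt{-45 + \left(8 + 16 - 10\right)} = \sqrt{-45 + 14} = \sqrt{-31} = i \sqrt{31}$)
$h{\left(66,Y \right)} \frac{205}{153} = i \sqrt{31} \cdot \frac{205}{153} = \frac{205 i \sqrt{31}}{153}$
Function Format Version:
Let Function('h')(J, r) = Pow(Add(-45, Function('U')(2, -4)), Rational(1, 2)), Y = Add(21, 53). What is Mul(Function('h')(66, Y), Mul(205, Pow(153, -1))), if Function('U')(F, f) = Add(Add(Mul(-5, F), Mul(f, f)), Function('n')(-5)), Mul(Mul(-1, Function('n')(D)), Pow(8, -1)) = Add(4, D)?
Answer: Mul(Rational(205, 153), I, Pow(31, Rational(1, 2))) ≈ Mul(7.4601, I)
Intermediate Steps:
Function('n')(D) = Add(-32, Mul(-8, D)) (Function('n')(D) = Mul(-8, Add(4, D)) = Add(-32, Mul(-8, D)))
Y = 74
Function('U')(F, f) = Add(8, Pow(f, 2), Mul(-5, F)) (Function('U')(F, f) = Add(Add(Mul(-5, F), Mul(f, f)), Add(-32, Mul(-8, -5))) = Add(Add(Mul(-5, F), Pow(f, 2)), Add(-32, 40)) = Add(Add(Pow(f, 2), Mul(-5, F)), 8) = Add(8, Pow(f, 2), Mul(-5, F)))
Function('h')(J, r) = Mul(I, Pow(31, Rational(1, 2))) (Function('h')(J, r) = Pow(Add(-45, Add(8, Pow(-4, 2), Mul(-5, 2))), Rational(1, 2)) = Pow(Add(-45, Add(8, 16, -10)), Rational(1, 2)) = Pow(Add(-45, 14), Rational(1, 2)) = Pow(-31, Rational(1, 2)) = Mul(I, Pow(31, Rational(1, 2))))
Mul(Function('h')(66, Y), Mul(205, Pow(153, -1))) = Mul(Mul(I, Pow(31, Rational(1, 2))), Mul(205, Pow(153, -1))) = Mul(Mul(I, Pow(31, Rational(1, 2))), Mul(205, Rational(1, 153))) = Mul(Mul(I, Pow(31, Rational(1, 2))), Rational(205, 153)) = Mul(Rational(205, 153), I, Pow(31, Rational(1, 2)))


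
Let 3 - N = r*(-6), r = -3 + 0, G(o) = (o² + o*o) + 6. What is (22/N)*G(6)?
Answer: -572/5 ≈ -114.40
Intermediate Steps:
G(o) = 6 + 2*o² (G(o) = (o² + o²) + 6 = 2*o² + 6 = 6 + 2*o²)
r = -3
N = -15 (N = 3 - (-3)*(-6) = 3 - 1*18 = 3 - 18 = -15)
(22/N)*G(6) = (22/(-15))*(6 + 2*6²) = (22*(-1/15))*(6 + 2*36) = -22*(6 + 72)/15 = -22/15*78 = -572/5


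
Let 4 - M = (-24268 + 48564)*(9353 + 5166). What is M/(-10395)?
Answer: 23516908/693 ≈ 33935.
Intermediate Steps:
M = -352753620 (M = 4 - (-24268 + 48564)*(9353 + 5166) = 4 - 24296*14519 = 4 - 1*352753624 = 4 - 352753624 = -352753620)
M/(-10395) = -352753620/(-10395) = -352753620*(-1/10395) = 23516908/693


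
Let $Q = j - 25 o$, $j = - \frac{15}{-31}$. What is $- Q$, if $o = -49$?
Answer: $- \frac{37990}{31} \approx -1225.5$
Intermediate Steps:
$j = \frac{15}{31}$ ($j = \left(-15\right) \left(- \frac{1}{31}\right) = \frac{15}{31} \approx 0.48387$)
$Q = \frac{37990}{31}$ ($Q = \frac{15}{31} - -1225 = \frac{15}{31} + 1225 = \frac{37990}{31} \approx 1225.5$)
$- Q = \left(-1\right) \frac{37990}{31} = - \frac{37990}{31}$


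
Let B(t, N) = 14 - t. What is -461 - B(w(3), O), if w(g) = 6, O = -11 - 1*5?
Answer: -469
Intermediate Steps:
O = -16 (O = -11 - 5 = -16)
-461 - B(w(3), O) = -461 - (14 - 1*6) = -461 - (14 - 6) = -461 - 1*8 = -461 - 8 = -469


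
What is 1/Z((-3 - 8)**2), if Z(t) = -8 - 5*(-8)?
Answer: 1/32 ≈ 0.031250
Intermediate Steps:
Z(t) = 32 (Z(t) = -8 + 40 = 32)
1/Z((-3 - 8)**2) = 1/32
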